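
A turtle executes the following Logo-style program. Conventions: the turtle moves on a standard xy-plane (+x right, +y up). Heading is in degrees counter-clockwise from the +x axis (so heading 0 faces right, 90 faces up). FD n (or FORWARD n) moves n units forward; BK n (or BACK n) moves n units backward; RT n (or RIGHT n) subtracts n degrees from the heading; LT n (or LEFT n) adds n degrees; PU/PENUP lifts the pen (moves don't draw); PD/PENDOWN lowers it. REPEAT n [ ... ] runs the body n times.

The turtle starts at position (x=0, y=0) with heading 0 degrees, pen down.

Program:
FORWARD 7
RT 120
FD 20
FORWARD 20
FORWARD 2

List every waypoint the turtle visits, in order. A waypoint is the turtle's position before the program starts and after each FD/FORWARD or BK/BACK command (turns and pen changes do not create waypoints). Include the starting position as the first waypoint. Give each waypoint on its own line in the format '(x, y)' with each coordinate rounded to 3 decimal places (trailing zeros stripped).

Answer: (0, 0)
(7, 0)
(-3, -17.321)
(-13, -34.641)
(-14, -36.373)

Derivation:
Executing turtle program step by step:
Start: pos=(0,0), heading=0, pen down
FD 7: (0,0) -> (7,0) [heading=0, draw]
RT 120: heading 0 -> 240
FD 20: (7,0) -> (-3,-17.321) [heading=240, draw]
FD 20: (-3,-17.321) -> (-13,-34.641) [heading=240, draw]
FD 2: (-13,-34.641) -> (-14,-36.373) [heading=240, draw]
Final: pos=(-14,-36.373), heading=240, 4 segment(s) drawn
Waypoints (5 total):
(0, 0)
(7, 0)
(-3, -17.321)
(-13, -34.641)
(-14, -36.373)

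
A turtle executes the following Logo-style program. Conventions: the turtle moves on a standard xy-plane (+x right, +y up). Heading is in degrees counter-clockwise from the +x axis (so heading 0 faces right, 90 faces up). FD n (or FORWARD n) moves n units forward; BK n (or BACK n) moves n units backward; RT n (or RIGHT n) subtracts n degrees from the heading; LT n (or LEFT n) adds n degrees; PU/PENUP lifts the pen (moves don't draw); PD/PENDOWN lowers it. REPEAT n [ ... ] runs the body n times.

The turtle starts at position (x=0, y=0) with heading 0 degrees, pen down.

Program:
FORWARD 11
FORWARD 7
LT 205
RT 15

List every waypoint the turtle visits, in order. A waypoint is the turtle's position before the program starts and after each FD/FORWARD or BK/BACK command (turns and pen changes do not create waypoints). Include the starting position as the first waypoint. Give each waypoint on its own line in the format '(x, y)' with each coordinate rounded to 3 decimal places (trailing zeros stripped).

Executing turtle program step by step:
Start: pos=(0,0), heading=0, pen down
FD 11: (0,0) -> (11,0) [heading=0, draw]
FD 7: (11,0) -> (18,0) [heading=0, draw]
LT 205: heading 0 -> 205
RT 15: heading 205 -> 190
Final: pos=(18,0), heading=190, 2 segment(s) drawn
Waypoints (3 total):
(0, 0)
(11, 0)
(18, 0)

Answer: (0, 0)
(11, 0)
(18, 0)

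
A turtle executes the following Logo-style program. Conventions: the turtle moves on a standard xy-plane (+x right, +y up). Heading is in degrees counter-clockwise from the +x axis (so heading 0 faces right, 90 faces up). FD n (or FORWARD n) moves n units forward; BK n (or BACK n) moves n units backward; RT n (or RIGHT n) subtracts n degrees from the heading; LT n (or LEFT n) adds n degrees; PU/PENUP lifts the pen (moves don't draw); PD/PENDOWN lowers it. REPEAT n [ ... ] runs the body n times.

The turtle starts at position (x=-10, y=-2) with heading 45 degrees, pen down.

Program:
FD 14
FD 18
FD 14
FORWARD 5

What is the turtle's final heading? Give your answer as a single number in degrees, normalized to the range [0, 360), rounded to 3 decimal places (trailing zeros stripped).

Answer: 45

Derivation:
Executing turtle program step by step:
Start: pos=(-10,-2), heading=45, pen down
FD 14: (-10,-2) -> (-0.101,7.899) [heading=45, draw]
FD 18: (-0.101,7.899) -> (12.627,20.627) [heading=45, draw]
FD 14: (12.627,20.627) -> (22.527,30.527) [heading=45, draw]
FD 5: (22.527,30.527) -> (26.062,34.062) [heading=45, draw]
Final: pos=(26.062,34.062), heading=45, 4 segment(s) drawn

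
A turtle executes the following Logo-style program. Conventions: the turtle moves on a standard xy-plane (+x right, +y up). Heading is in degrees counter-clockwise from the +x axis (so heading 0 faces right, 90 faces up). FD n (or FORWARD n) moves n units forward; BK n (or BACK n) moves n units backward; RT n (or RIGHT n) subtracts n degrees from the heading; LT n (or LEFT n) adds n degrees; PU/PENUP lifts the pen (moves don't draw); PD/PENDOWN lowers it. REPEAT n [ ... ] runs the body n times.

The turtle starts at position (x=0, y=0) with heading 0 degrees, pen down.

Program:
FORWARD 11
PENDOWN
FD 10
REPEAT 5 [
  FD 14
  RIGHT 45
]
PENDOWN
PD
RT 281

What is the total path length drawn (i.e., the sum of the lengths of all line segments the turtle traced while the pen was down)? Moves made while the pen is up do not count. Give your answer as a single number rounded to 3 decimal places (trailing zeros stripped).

Answer: 91

Derivation:
Executing turtle program step by step:
Start: pos=(0,0), heading=0, pen down
FD 11: (0,0) -> (11,0) [heading=0, draw]
PD: pen down
FD 10: (11,0) -> (21,0) [heading=0, draw]
REPEAT 5 [
  -- iteration 1/5 --
  FD 14: (21,0) -> (35,0) [heading=0, draw]
  RT 45: heading 0 -> 315
  -- iteration 2/5 --
  FD 14: (35,0) -> (44.899,-9.899) [heading=315, draw]
  RT 45: heading 315 -> 270
  -- iteration 3/5 --
  FD 14: (44.899,-9.899) -> (44.899,-23.899) [heading=270, draw]
  RT 45: heading 270 -> 225
  -- iteration 4/5 --
  FD 14: (44.899,-23.899) -> (35,-33.799) [heading=225, draw]
  RT 45: heading 225 -> 180
  -- iteration 5/5 --
  FD 14: (35,-33.799) -> (21,-33.799) [heading=180, draw]
  RT 45: heading 180 -> 135
]
PD: pen down
PD: pen down
RT 281: heading 135 -> 214
Final: pos=(21,-33.799), heading=214, 7 segment(s) drawn

Segment lengths:
  seg 1: (0,0) -> (11,0), length = 11
  seg 2: (11,0) -> (21,0), length = 10
  seg 3: (21,0) -> (35,0), length = 14
  seg 4: (35,0) -> (44.899,-9.899), length = 14
  seg 5: (44.899,-9.899) -> (44.899,-23.899), length = 14
  seg 6: (44.899,-23.899) -> (35,-33.799), length = 14
  seg 7: (35,-33.799) -> (21,-33.799), length = 14
Total = 91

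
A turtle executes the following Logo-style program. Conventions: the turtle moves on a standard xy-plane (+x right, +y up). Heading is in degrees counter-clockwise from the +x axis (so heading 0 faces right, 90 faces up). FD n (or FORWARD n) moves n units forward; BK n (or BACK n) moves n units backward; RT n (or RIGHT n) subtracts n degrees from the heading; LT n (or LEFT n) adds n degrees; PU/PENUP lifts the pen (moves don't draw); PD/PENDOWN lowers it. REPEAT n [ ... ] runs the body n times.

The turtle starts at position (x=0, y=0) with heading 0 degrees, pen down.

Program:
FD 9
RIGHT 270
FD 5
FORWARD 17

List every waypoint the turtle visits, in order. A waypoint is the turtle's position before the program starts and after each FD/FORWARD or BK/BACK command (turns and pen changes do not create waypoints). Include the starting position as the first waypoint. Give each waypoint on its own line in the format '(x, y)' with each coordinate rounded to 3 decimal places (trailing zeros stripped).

Answer: (0, 0)
(9, 0)
(9, 5)
(9, 22)

Derivation:
Executing turtle program step by step:
Start: pos=(0,0), heading=0, pen down
FD 9: (0,0) -> (9,0) [heading=0, draw]
RT 270: heading 0 -> 90
FD 5: (9,0) -> (9,5) [heading=90, draw]
FD 17: (9,5) -> (9,22) [heading=90, draw]
Final: pos=(9,22), heading=90, 3 segment(s) drawn
Waypoints (4 total):
(0, 0)
(9, 0)
(9, 5)
(9, 22)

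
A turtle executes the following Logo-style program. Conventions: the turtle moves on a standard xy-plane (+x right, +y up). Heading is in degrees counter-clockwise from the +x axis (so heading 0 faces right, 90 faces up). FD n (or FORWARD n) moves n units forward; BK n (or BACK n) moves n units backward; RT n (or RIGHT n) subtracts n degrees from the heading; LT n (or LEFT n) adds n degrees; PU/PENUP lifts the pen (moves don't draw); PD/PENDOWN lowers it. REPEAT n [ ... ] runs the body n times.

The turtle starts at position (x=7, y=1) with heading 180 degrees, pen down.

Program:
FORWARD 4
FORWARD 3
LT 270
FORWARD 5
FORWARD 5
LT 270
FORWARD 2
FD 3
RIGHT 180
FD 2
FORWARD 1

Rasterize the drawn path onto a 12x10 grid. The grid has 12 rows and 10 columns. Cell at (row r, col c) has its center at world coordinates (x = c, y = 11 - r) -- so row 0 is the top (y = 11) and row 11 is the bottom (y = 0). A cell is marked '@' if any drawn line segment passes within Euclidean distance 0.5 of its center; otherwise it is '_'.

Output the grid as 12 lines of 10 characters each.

Answer: @@@@@@____
@_________
@_________
@_________
@_________
@_________
@_________
@_________
@_________
@_________
@@@@@@@@__
__________

Derivation:
Segment 0: (7,1) -> (3,1)
Segment 1: (3,1) -> (0,1)
Segment 2: (0,1) -> (0,6)
Segment 3: (0,6) -> (0,11)
Segment 4: (0,11) -> (2,11)
Segment 5: (2,11) -> (5,11)
Segment 6: (5,11) -> (3,11)
Segment 7: (3,11) -> (2,11)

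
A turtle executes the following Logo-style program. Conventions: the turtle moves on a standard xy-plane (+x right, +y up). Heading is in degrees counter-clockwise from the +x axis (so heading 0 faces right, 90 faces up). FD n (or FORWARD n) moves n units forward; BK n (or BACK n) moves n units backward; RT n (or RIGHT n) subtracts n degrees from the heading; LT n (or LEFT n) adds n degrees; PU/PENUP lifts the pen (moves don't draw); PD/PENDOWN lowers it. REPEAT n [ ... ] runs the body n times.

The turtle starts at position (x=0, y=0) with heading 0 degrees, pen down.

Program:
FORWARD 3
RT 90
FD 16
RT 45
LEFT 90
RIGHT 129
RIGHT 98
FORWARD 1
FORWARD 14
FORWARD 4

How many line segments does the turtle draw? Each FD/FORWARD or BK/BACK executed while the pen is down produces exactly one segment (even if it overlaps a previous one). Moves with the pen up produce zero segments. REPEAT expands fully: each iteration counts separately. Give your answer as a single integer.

Answer: 5

Derivation:
Executing turtle program step by step:
Start: pos=(0,0), heading=0, pen down
FD 3: (0,0) -> (3,0) [heading=0, draw]
RT 90: heading 0 -> 270
FD 16: (3,0) -> (3,-16) [heading=270, draw]
RT 45: heading 270 -> 225
LT 90: heading 225 -> 315
RT 129: heading 315 -> 186
RT 98: heading 186 -> 88
FD 1: (3,-16) -> (3.035,-15.001) [heading=88, draw]
FD 14: (3.035,-15.001) -> (3.523,-1.009) [heading=88, draw]
FD 4: (3.523,-1.009) -> (3.663,2.988) [heading=88, draw]
Final: pos=(3.663,2.988), heading=88, 5 segment(s) drawn
Segments drawn: 5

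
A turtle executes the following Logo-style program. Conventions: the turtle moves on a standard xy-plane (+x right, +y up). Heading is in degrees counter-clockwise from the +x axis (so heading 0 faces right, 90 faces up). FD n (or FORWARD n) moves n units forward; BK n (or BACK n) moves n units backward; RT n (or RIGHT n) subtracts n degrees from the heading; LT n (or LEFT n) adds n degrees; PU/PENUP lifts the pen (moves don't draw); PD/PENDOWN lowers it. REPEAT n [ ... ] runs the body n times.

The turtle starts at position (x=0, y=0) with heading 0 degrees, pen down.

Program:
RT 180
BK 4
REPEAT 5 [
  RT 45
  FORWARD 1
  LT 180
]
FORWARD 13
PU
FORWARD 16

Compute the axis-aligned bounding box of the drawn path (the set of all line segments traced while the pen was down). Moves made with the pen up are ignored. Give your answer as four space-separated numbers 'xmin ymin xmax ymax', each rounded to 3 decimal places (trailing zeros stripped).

Executing turtle program step by step:
Start: pos=(0,0), heading=0, pen down
RT 180: heading 0 -> 180
BK 4: (0,0) -> (4,0) [heading=180, draw]
REPEAT 5 [
  -- iteration 1/5 --
  RT 45: heading 180 -> 135
  FD 1: (4,0) -> (3.293,0.707) [heading=135, draw]
  LT 180: heading 135 -> 315
  -- iteration 2/5 --
  RT 45: heading 315 -> 270
  FD 1: (3.293,0.707) -> (3.293,-0.293) [heading=270, draw]
  LT 180: heading 270 -> 90
  -- iteration 3/5 --
  RT 45: heading 90 -> 45
  FD 1: (3.293,-0.293) -> (4,0.414) [heading=45, draw]
  LT 180: heading 45 -> 225
  -- iteration 4/5 --
  RT 45: heading 225 -> 180
  FD 1: (4,0.414) -> (3,0.414) [heading=180, draw]
  LT 180: heading 180 -> 0
  -- iteration 5/5 --
  RT 45: heading 0 -> 315
  FD 1: (3,0.414) -> (3.707,-0.293) [heading=315, draw]
  LT 180: heading 315 -> 135
]
FD 13: (3.707,-0.293) -> (-5.485,8.899) [heading=135, draw]
PU: pen up
FD 16: (-5.485,8.899) -> (-16.799,20.213) [heading=135, move]
Final: pos=(-16.799,20.213), heading=135, 7 segment(s) drawn

Segment endpoints: x in {-5.485, 0, 3, 3.293, 3.707, 4, 4}, y in {-0.293, -0.293, 0, 0, 0.414, 0.414, 0.707, 8.899}
xmin=-5.485, ymin=-0.293, xmax=4, ymax=8.899

Answer: -5.485 -0.293 4 8.899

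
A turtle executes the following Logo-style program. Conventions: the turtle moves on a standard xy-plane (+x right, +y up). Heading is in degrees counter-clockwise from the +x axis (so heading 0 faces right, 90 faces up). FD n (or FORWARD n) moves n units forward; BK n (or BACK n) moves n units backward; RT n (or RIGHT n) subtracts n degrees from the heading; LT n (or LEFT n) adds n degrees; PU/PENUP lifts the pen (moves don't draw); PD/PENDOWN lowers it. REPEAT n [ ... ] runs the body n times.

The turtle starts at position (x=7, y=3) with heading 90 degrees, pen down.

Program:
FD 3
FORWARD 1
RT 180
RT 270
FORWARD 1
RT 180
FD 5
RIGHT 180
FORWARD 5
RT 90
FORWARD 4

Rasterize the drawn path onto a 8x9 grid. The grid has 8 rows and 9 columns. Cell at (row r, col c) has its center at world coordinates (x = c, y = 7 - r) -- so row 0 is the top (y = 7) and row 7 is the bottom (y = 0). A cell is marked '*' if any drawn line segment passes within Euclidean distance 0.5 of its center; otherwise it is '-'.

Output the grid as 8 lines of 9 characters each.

Answer: ---******
-------**
-------**
-------**
-------**
---------
---------
---------

Derivation:
Segment 0: (7,3) -> (7,6)
Segment 1: (7,6) -> (7,7)
Segment 2: (7,7) -> (8,7)
Segment 3: (8,7) -> (3,7)
Segment 4: (3,7) -> (8,7)
Segment 5: (8,7) -> (8,3)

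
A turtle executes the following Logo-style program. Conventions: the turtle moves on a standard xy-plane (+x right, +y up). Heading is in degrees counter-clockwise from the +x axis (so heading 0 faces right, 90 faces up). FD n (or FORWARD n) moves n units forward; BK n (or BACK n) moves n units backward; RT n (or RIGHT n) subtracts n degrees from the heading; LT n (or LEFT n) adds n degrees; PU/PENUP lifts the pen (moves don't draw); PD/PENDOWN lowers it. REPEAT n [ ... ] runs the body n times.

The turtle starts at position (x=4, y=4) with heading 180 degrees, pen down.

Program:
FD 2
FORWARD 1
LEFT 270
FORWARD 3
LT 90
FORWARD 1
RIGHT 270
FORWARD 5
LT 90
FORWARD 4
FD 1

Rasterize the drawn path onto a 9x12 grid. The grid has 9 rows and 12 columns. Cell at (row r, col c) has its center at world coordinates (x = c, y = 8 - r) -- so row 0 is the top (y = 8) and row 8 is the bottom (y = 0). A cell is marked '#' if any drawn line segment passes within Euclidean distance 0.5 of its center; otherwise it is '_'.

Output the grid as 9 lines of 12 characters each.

Answer: ____________
##__________
##__________
##__________
#####_______
#___________
######______
____________
____________

Derivation:
Segment 0: (4,4) -> (2,4)
Segment 1: (2,4) -> (1,4)
Segment 2: (1,4) -> (1,7)
Segment 3: (1,7) -> (0,7)
Segment 4: (0,7) -> (-0,2)
Segment 5: (-0,2) -> (4,2)
Segment 6: (4,2) -> (5,2)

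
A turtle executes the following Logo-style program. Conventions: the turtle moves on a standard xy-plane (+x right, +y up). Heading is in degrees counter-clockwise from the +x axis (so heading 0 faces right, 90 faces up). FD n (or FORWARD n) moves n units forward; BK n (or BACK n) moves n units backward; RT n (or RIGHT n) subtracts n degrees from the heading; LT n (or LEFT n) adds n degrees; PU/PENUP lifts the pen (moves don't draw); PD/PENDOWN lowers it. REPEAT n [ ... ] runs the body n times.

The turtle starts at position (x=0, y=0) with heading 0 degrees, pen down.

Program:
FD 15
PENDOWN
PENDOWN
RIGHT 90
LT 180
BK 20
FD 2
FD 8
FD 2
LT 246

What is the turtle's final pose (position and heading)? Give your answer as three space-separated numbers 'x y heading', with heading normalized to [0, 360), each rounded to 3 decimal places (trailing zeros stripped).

Answer: 15 -8 336

Derivation:
Executing turtle program step by step:
Start: pos=(0,0), heading=0, pen down
FD 15: (0,0) -> (15,0) [heading=0, draw]
PD: pen down
PD: pen down
RT 90: heading 0 -> 270
LT 180: heading 270 -> 90
BK 20: (15,0) -> (15,-20) [heading=90, draw]
FD 2: (15,-20) -> (15,-18) [heading=90, draw]
FD 8: (15,-18) -> (15,-10) [heading=90, draw]
FD 2: (15,-10) -> (15,-8) [heading=90, draw]
LT 246: heading 90 -> 336
Final: pos=(15,-8), heading=336, 5 segment(s) drawn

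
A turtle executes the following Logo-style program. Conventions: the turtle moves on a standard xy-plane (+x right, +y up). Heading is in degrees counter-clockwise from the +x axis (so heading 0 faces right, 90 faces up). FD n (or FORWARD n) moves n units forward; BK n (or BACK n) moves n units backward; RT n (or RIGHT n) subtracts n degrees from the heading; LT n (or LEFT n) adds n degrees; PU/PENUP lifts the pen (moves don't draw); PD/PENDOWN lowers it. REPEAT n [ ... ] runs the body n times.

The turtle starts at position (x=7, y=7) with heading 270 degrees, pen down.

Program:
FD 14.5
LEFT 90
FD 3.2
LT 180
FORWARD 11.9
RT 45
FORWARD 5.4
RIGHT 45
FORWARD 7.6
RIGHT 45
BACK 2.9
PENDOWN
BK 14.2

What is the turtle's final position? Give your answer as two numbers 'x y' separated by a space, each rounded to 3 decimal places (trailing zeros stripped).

Answer: -17.61 -8.173

Derivation:
Executing turtle program step by step:
Start: pos=(7,7), heading=270, pen down
FD 14.5: (7,7) -> (7,-7.5) [heading=270, draw]
LT 90: heading 270 -> 0
FD 3.2: (7,-7.5) -> (10.2,-7.5) [heading=0, draw]
LT 180: heading 0 -> 180
FD 11.9: (10.2,-7.5) -> (-1.7,-7.5) [heading=180, draw]
RT 45: heading 180 -> 135
FD 5.4: (-1.7,-7.5) -> (-5.518,-3.682) [heading=135, draw]
RT 45: heading 135 -> 90
FD 7.6: (-5.518,-3.682) -> (-5.518,3.918) [heading=90, draw]
RT 45: heading 90 -> 45
BK 2.9: (-5.518,3.918) -> (-7.569,1.868) [heading=45, draw]
PD: pen down
BK 14.2: (-7.569,1.868) -> (-17.61,-8.173) [heading=45, draw]
Final: pos=(-17.61,-8.173), heading=45, 7 segment(s) drawn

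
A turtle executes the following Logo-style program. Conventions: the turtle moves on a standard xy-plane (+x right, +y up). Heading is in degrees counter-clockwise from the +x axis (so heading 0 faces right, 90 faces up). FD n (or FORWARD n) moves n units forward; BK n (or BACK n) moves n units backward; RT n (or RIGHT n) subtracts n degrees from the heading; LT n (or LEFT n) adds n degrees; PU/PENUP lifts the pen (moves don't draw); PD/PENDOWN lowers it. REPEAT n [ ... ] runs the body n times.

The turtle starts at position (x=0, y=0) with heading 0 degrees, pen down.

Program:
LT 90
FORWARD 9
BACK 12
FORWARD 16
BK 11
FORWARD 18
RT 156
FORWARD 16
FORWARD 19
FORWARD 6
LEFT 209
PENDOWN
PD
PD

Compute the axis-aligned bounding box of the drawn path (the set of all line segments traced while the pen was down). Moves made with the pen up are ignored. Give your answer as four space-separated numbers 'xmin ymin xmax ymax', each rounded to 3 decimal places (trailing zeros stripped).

Answer: 0 -17.455 16.676 20

Derivation:
Executing turtle program step by step:
Start: pos=(0,0), heading=0, pen down
LT 90: heading 0 -> 90
FD 9: (0,0) -> (0,9) [heading=90, draw]
BK 12: (0,9) -> (0,-3) [heading=90, draw]
FD 16: (0,-3) -> (0,13) [heading=90, draw]
BK 11: (0,13) -> (0,2) [heading=90, draw]
FD 18: (0,2) -> (0,20) [heading=90, draw]
RT 156: heading 90 -> 294
FD 16: (0,20) -> (6.508,5.383) [heading=294, draw]
FD 19: (6.508,5.383) -> (14.236,-11.974) [heading=294, draw]
FD 6: (14.236,-11.974) -> (16.676,-17.455) [heading=294, draw]
LT 209: heading 294 -> 143
PD: pen down
PD: pen down
PD: pen down
Final: pos=(16.676,-17.455), heading=143, 8 segment(s) drawn

Segment endpoints: x in {0, 0, 0, 0, 0, 0, 6.508, 14.236, 16.676}, y in {-17.455, -11.974, -3, 0, 2, 5.383, 9, 13, 20}
xmin=0, ymin=-17.455, xmax=16.676, ymax=20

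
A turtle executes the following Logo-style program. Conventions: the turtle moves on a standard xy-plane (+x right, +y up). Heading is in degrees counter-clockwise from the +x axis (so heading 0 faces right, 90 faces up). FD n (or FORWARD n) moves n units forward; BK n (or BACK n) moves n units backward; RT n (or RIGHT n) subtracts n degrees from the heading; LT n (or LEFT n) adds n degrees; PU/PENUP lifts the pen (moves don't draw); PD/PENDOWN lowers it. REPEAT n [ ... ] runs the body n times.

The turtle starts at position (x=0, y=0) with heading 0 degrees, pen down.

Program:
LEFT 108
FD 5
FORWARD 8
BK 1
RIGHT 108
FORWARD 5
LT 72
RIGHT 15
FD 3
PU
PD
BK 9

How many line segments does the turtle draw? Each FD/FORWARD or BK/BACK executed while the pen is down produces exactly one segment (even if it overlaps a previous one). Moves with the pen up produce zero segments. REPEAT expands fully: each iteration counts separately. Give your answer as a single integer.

Answer: 6

Derivation:
Executing turtle program step by step:
Start: pos=(0,0), heading=0, pen down
LT 108: heading 0 -> 108
FD 5: (0,0) -> (-1.545,4.755) [heading=108, draw]
FD 8: (-1.545,4.755) -> (-4.017,12.364) [heading=108, draw]
BK 1: (-4.017,12.364) -> (-3.708,11.413) [heading=108, draw]
RT 108: heading 108 -> 0
FD 5: (-3.708,11.413) -> (1.292,11.413) [heading=0, draw]
LT 72: heading 0 -> 72
RT 15: heading 72 -> 57
FD 3: (1.292,11.413) -> (2.926,13.929) [heading=57, draw]
PU: pen up
PD: pen down
BK 9: (2.926,13.929) -> (-1.976,6.381) [heading=57, draw]
Final: pos=(-1.976,6.381), heading=57, 6 segment(s) drawn
Segments drawn: 6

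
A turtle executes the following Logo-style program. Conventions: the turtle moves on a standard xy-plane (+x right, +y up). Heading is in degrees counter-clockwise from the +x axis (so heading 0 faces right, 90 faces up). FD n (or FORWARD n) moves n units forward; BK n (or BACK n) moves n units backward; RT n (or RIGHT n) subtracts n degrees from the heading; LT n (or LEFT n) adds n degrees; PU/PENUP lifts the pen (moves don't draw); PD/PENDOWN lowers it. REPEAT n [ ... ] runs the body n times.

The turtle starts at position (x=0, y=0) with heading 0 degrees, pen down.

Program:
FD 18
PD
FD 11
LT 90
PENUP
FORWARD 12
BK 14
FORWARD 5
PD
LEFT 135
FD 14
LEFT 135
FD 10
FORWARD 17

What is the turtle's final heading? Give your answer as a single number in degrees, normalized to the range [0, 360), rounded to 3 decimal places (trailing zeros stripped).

Answer: 0

Derivation:
Executing turtle program step by step:
Start: pos=(0,0), heading=0, pen down
FD 18: (0,0) -> (18,0) [heading=0, draw]
PD: pen down
FD 11: (18,0) -> (29,0) [heading=0, draw]
LT 90: heading 0 -> 90
PU: pen up
FD 12: (29,0) -> (29,12) [heading=90, move]
BK 14: (29,12) -> (29,-2) [heading=90, move]
FD 5: (29,-2) -> (29,3) [heading=90, move]
PD: pen down
LT 135: heading 90 -> 225
FD 14: (29,3) -> (19.101,-6.899) [heading=225, draw]
LT 135: heading 225 -> 0
FD 10: (19.101,-6.899) -> (29.101,-6.899) [heading=0, draw]
FD 17: (29.101,-6.899) -> (46.101,-6.899) [heading=0, draw]
Final: pos=(46.101,-6.899), heading=0, 5 segment(s) drawn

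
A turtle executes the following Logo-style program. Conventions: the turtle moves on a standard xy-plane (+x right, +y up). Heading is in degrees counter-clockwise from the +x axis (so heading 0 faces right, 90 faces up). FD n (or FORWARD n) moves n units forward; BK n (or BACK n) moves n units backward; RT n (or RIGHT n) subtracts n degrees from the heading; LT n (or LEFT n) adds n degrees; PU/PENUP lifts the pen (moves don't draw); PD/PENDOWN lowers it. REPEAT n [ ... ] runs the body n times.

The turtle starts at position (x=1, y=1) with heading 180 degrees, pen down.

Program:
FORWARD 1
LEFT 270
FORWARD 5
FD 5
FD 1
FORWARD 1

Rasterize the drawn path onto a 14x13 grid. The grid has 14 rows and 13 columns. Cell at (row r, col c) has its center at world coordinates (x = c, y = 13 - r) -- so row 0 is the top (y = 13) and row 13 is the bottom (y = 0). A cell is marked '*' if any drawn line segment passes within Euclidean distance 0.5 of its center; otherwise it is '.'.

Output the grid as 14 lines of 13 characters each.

Answer: *............
*............
*............
*............
*............
*............
*............
*............
*............
*............
*............
*............
**...........
.............

Derivation:
Segment 0: (1,1) -> (0,1)
Segment 1: (0,1) -> (0,6)
Segment 2: (0,6) -> (0,11)
Segment 3: (0,11) -> (0,12)
Segment 4: (0,12) -> (0,13)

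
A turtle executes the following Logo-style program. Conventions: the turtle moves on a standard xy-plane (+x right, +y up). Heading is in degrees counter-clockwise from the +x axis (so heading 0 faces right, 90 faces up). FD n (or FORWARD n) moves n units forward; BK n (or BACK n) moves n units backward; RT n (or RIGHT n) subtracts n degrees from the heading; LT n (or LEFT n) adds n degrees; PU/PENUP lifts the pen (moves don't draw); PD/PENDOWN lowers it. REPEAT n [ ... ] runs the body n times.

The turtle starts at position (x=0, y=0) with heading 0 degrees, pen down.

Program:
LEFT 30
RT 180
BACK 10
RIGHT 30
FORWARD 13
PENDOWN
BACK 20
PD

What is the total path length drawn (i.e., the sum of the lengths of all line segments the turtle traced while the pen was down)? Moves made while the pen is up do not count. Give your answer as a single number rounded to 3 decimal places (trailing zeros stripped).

Answer: 43

Derivation:
Executing turtle program step by step:
Start: pos=(0,0), heading=0, pen down
LT 30: heading 0 -> 30
RT 180: heading 30 -> 210
BK 10: (0,0) -> (8.66,5) [heading=210, draw]
RT 30: heading 210 -> 180
FD 13: (8.66,5) -> (-4.34,5) [heading=180, draw]
PD: pen down
BK 20: (-4.34,5) -> (15.66,5) [heading=180, draw]
PD: pen down
Final: pos=(15.66,5), heading=180, 3 segment(s) drawn

Segment lengths:
  seg 1: (0,0) -> (8.66,5), length = 10
  seg 2: (8.66,5) -> (-4.34,5), length = 13
  seg 3: (-4.34,5) -> (15.66,5), length = 20
Total = 43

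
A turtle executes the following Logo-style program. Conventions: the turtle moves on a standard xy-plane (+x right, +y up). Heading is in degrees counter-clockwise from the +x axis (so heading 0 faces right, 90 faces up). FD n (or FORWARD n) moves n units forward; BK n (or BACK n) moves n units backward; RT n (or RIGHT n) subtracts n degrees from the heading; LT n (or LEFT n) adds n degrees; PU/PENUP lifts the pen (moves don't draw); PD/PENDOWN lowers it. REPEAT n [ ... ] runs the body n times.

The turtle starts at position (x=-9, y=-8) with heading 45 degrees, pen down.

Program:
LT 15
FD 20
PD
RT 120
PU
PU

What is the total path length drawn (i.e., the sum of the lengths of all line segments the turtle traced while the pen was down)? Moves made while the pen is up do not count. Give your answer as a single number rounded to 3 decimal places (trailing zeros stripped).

Executing turtle program step by step:
Start: pos=(-9,-8), heading=45, pen down
LT 15: heading 45 -> 60
FD 20: (-9,-8) -> (1,9.321) [heading=60, draw]
PD: pen down
RT 120: heading 60 -> 300
PU: pen up
PU: pen up
Final: pos=(1,9.321), heading=300, 1 segment(s) drawn

Segment lengths:
  seg 1: (-9,-8) -> (1,9.321), length = 20
Total = 20

Answer: 20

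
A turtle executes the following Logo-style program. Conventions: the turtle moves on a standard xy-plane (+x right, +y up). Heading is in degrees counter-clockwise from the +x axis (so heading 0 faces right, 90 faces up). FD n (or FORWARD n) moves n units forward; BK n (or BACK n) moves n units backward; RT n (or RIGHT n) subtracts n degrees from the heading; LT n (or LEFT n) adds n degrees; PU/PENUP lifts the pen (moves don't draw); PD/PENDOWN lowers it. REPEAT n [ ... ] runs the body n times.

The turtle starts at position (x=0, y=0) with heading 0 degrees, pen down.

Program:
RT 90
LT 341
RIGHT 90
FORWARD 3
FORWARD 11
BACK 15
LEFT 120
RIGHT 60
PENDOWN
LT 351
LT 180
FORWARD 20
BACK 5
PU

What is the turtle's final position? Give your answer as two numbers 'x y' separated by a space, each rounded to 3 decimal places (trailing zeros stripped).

Executing turtle program step by step:
Start: pos=(0,0), heading=0, pen down
RT 90: heading 0 -> 270
LT 341: heading 270 -> 251
RT 90: heading 251 -> 161
FD 3: (0,0) -> (-2.837,0.977) [heading=161, draw]
FD 11: (-2.837,0.977) -> (-13.237,4.558) [heading=161, draw]
BK 15: (-13.237,4.558) -> (0.946,-0.326) [heading=161, draw]
LT 120: heading 161 -> 281
RT 60: heading 281 -> 221
PD: pen down
LT 351: heading 221 -> 212
LT 180: heading 212 -> 32
FD 20: (0.946,-0.326) -> (17.906,10.273) [heading=32, draw]
BK 5: (17.906,10.273) -> (13.666,7.623) [heading=32, draw]
PU: pen up
Final: pos=(13.666,7.623), heading=32, 5 segment(s) drawn

Answer: 13.666 7.623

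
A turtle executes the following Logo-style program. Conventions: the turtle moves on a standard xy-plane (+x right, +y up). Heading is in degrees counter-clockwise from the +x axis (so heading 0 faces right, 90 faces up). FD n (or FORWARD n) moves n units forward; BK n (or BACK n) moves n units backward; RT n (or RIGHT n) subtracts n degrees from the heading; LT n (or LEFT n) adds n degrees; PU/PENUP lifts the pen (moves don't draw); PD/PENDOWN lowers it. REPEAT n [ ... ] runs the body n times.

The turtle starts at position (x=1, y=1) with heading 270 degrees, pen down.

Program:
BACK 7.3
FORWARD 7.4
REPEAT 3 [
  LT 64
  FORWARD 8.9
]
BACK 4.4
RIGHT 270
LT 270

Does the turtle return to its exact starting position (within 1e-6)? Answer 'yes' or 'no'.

Answer: no

Derivation:
Executing turtle program step by step:
Start: pos=(1,1), heading=270, pen down
BK 7.3: (1,1) -> (1,8.3) [heading=270, draw]
FD 7.4: (1,8.3) -> (1,0.9) [heading=270, draw]
REPEAT 3 [
  -- iteration 1/3 --
  LT 64: heading 270 -> 334
  FD 8.9: (1,0.9) -> (8.999,-3.002) [heading=334, draw]
  -- iteration 2/3 --
  LT 64: heading 334 -> 38
  FD 8.9: (8.999,-3.002) -> (16.013,2.478) [heading=38, draw]
  -- iteration 3/3 --
  LT 64: heading 38 -> 102
  FD 8.9: (16.013,2.478) -> (14.162,11.183) [heading=102, draw]
]
BK 4.4: (14.162,11.183) -> (15.077,6.88) [heading=102, draw]
RT 270: heading 102 -> 192
LT 270: heading 192 -> 102
Final: pos=(15.077,6.88), heading=102, 6 segment(s) drawn

Start position: (1, 1)
Final position: (15.077, 6.88)
Distance = 15.255; >= 1e-6 -> NOT closed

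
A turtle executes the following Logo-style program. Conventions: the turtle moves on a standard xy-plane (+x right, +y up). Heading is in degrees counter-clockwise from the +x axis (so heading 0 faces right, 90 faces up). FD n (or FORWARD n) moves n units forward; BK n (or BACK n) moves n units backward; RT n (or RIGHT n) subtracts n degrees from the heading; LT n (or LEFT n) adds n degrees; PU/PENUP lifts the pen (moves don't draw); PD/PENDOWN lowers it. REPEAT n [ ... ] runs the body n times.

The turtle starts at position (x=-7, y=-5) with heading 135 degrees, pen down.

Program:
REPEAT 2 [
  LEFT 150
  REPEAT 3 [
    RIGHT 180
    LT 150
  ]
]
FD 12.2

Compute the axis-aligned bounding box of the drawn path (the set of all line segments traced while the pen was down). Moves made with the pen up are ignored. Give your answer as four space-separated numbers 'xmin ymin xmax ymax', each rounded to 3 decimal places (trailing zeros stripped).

Executing turtle program step by step:
Start: pos=(-7,-5), heading=135, pen down
REPEAT 2 [
  -- iteration 1/2 --
  LT 150: heading 135 -> 285
  REPEAT 3 [
    -- iteration 1/3 --
    RT 180: heading 285 -> 105
    LT 150: heading 105 -> 255
    -- iteration 2/3 --
    RT 180: heading 255 -> 75
    LT 150: heading 75 -> 225
    -- iteration 3/3 --
    RT 180: heading 225 -> 45
    LT 150: heading 45 -> 195
  ]
  -- iteration 2/2 --
  LT 150: heading 195 -> 345
  REPEAT 3 [
    -- iteration 1/3 --
    RT 180: heading 345 -> 165
    LT 150: heading 165 -> 315
    -- iteration 2/3 --
    RT 180: heading 315 -> 135
    LT 150: heading 135 -> 285
    -- iteration 3/3 --
    RT 180: heading 285 -> 105
    LT 150: heading 105 -> 255
  ]
]
FD 12.2: (-7,-5) -> (-10.158,-16.784) [heading=255, draw]
Final: pos=(-10.158,-16.784), heading=255, 1 segment(s) drawn

Segment endpoints: x in {-10.158, -7}, y in {-16.784, -5}
xmin=-10.158, ymin=-16.784, xmax=-7, ymax=-5

Answer: -10.158 -16.784 -7 -5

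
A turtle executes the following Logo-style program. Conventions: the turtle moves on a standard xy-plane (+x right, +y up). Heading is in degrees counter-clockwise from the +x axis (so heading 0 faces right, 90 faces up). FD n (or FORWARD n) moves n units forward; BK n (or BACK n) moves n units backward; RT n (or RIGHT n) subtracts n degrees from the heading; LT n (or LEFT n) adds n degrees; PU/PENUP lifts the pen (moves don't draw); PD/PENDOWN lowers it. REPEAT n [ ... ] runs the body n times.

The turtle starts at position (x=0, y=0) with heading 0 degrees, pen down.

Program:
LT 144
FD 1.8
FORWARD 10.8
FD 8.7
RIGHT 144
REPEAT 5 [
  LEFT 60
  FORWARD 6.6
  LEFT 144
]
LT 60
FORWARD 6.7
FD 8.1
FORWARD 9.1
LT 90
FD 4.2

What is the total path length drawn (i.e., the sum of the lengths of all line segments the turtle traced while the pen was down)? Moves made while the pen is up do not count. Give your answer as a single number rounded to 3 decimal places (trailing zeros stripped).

Answer: 82.4

Derivation:
Executing turtle program step by step:
Start: pos=(0,0), heading=0, pen down
LT 144: heading 0 -> 144
FD 1.8: (0,0) -> (-1.456,1.058) [heading=144, draw]
FD 10.8: (-1.456,1.058) -> (-10.194,7.406) [heading=144, draw]
FD 8.7: (-10.194,7.406) -> (-17.232,12.52) [heading=144, draw]
RT 144: heading 144 -> 0
REPEAT 5 [
  -- iteration 1/5 --
  LT 60: heading 0 -> 60
  FD 6.6: (-17.232,12.52) -> (-13.932,18.236) [heading=60, draw]
  LT 144: heading 60 -> 204
  -- iteration 2/5 --
  LT 60: heading 204 -> 264
  FD 6.6: (-13.932,18.236) -> (-14.622,11.672) [heading=264, draw]
  LT 144: heading 264 -> 48
  -- iteration 3/5 --
  LT 60: heading 48 -> 108
  FD 6.6: (-14.622,11.672) -> (-16.661,17.949) [heading=108, draw]
  LT 144: heading 108 -> 252
  -- iteration 4/5 --
  LT 60: heading 252 -> 312
  FD 6.6: (-16.661,17.949) -> (-12.245,13.044) [heading=312, draw]
  LT 144: heading 312 -> 96
  -- iteration 5/5 --
  LT 60: heading 96 -> 156
  FD 6.6: (-12.245,13.044) -> (-18.275,15.728) [heading=156, draw]
  LT 144: heading 156 -> 300
]
LT 60: heading 300 -> 0
FD 6.7: (-18.275,15.728) -> (-11.575,15.728) [heading=0, draw]
FD 8.1: (-11.575,15.728) -> (-3.475,15.728) [heading=0, draw]
FD 9.1: (-3.475,15.728) -> (5.625,15.728) [heading=0, draw]
LT 90: heading 0 -> 90
FD 4.2: (5.625,15.728) -> (5.625,19.928) [heading=90, draw]
Final: pos=(5.625,19.928), heading=90, 12 segment(s) drawn

Segment lengths:
  seg 1: (0,0) -> (-1.456,1.058), length = 1.8
  seg 2: (-1.456,1.058) -> (-10.194,7.406), length = 10.8
  seg 3: (-10.194,7.406) -> (-17.232,12.52), length = 8.7
  seg 4: (-17.232,12.52) -> (-13.932,18.236), length = 6.6
  seg 5: (-13.932,18.236) -> (-14.622,11.672), length = 6.6
  seg 6: (-14.622,11.672) -> (-16.661,17.949), length = 6.6
  seg 7: (-16.661,17.949) -> (-12.245,13.044), length = 6.6
  seg 8: (-12.245,13.044) -> (-18.275,15.728), length = 6.6
  seg 9: (-18.275,15.728) -> (-11.575,15.728), length = 6.7
  seg 10: (-11.575,15.728) -> (-3.475,15.728), length = 8.1
  seg 11: (-3.475,15.728) -> (5.625,15.728), length = 9.1
  seg 12: (5.625,15.728) -> (5.625,19.928), length = 4.2
Total = 82.4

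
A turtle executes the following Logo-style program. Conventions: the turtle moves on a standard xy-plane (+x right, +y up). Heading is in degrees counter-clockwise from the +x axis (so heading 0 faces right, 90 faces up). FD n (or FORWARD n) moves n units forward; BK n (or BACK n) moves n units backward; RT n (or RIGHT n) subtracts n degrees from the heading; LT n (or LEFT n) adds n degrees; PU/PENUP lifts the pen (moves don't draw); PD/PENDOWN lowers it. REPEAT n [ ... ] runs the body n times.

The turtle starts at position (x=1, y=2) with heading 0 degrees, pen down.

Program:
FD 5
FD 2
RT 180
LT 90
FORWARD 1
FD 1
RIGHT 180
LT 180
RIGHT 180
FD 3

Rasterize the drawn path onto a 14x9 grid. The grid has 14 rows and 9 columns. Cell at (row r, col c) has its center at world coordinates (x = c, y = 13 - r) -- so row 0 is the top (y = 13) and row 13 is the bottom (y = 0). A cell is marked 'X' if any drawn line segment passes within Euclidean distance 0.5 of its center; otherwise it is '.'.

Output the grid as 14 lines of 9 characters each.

Answer: .........
.........
.........
.........
.........
.........
.........
.........
.........
.........
........X
.XXXXXXXX
........X
........X

Derivation:
Segment 0: (1,2) -> (6,2)
Segment 1: (6,2) -> (8,2)
Segment 2: (8,2) -> (8,1)
Segment 3: (8,1) -> (8,0)
Segment 4: (8,0) -> (8,3)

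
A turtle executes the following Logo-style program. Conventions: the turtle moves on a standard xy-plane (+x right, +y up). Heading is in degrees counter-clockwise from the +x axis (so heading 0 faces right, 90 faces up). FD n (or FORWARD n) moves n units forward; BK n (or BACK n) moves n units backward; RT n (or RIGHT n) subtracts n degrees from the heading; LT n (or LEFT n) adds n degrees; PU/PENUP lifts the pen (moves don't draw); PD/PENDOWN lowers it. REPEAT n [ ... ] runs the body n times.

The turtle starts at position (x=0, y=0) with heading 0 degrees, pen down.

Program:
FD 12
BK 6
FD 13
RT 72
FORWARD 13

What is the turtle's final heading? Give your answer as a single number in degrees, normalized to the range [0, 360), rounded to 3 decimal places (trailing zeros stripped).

Executing turtle program step by step:
Start: pos=(0,0), heading=0, pen down
FD 12: (0,0) -> (12,0) [heading=0, draw]
BK 6: (12,0) -> (6,0) [heading=0, draw]
FD 13: (6,0) -> (19,0) [heading=0, draw]
RT 72: heading 0 -> 288
FD 13: (19,0) -> (23.017,-12.364) [heading=288, draw]
Final: pos=(23.017,-12.364), heading=288, 4 segment(s) drawn

Answer: 288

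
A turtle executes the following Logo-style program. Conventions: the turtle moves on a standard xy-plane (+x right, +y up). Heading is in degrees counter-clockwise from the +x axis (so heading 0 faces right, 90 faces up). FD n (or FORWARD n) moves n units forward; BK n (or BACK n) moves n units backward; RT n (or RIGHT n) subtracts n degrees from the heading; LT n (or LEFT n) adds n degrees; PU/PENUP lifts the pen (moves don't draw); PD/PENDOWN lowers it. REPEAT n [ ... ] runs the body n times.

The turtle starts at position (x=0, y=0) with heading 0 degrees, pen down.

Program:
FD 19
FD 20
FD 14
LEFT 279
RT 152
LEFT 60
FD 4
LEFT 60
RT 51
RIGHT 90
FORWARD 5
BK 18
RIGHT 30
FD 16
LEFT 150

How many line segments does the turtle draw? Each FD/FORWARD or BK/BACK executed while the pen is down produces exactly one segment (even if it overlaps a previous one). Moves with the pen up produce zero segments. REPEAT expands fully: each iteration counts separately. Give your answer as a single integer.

Executing turtle program step by step:
Start: pos=(0,0), heading=0, pen down
FD 19: (0,0) -> (19,0) [heading=0, draw]
FD 20: (19,0) -> (39,0) [heading=0, draw]
FD 14: (39,0) -> (53,0) [heading=0, draw]
LT 279: heading 0 -> 279
RT 152: heading 279 -> 127
LT 60: heading 127 -> 187
FD 4: (53,0) -> (49.03,-0.487) [heading=187, draw]
LT 60: heading 187 -> 247
RT 51: heading 247 -> 196
RT 90: heading 196 -> 106
FD 5: (49.03,-0.487) -> (47.652,4.319) [heading=106, draw]
BK 18: (47.652,4.319) -> (52.613,-12.984) [heading=106, draw]
RT 30: heading 106 -> 76
FD 16: (52.613,-12.984) -> (56.484,2.541) [heading=76, draw]
LT 150: heading 76 -> 226
Final: pos=(56.484,2.541), heading=226, 7 segment(s) drawn
Segments drawn: 7

Answer: 7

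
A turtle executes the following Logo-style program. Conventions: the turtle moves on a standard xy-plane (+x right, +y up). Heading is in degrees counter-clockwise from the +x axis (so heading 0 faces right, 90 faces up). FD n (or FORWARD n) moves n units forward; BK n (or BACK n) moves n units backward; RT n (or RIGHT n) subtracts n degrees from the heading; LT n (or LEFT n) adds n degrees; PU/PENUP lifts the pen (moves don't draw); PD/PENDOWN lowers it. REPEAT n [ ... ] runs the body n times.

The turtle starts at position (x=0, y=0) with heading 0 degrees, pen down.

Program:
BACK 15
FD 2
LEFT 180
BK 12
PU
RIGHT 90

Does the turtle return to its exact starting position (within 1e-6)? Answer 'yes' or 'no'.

Answer: no

Derivation:
Executing turtle program step by step:
Start: pos=(0,0), heading=0, pen down
BK 15: (0,0) -> (-15,0) [heading=0, draw]
FD 2: (-15,0) -> (-13,0) [heading=0, draw]
LT 180: heading 0 -> 180
BK 12: (-13,0) -> (-1,0) [heading=180, draw]
PU: pen up
RT 90: heading 180 -> 90
Final: pos=(-1,0), heading=90, 3 segment(s) drawn

Start position: (0, 0)
Final position: (-1, 0)
Distance = 1; >= 1e-6 -> NOT closed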